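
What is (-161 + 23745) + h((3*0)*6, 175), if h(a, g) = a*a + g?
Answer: 23759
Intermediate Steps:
h(a, g) = g + a² (h(a, g) = a² + g = g + a²)
(-161 + 23745) + h((3*0)*6, 175) = (-161 + 23745) + (175 + ((3*0)*6)²) = 23584 + (175 + (0*6)²) = 23584 + (175 + 0²) = 23584 + (175 + 0) = 23584 + 175 = 23759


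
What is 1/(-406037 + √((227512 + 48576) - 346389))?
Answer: -406037/164866115670 - 11*I*√581/164866115670 ≈ -2.4628e-6 - 1.6082e-9*I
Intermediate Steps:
1/(-406037 + √((227512 + 48576) - 346389)) = 1/(-406037 + √(276088 - 346389)) = 1/(-406037 + √(-70301)) = 1/(-406037 + 11*I*√581)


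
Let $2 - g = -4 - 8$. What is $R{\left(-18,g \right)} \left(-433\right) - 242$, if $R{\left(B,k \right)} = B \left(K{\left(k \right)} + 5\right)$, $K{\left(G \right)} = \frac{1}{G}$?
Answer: $\frac{274993}{7} \approx 39285.0$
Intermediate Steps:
$g = 14$ ($g = 2 - \left(-4 - 8\right) = 2 - -12 = 2 + 12 = 14$)
$R{\left(B,k \right)} = B \left(5 + \frac{1}{k}\right)$ ($R{\left(B,k \right)} = B \left(\frac{1}{k} + 5\right) = B \left(5 + \frac{1}{k}\right)$)
$R{\left(-18,g \right)} \left(-433\right) - 242 = \left(5 \left(-18\right) - \frac{18}{14}\right) \left(-433\right) - 242 = \left(-90 - \frac{9}{7}\right) \left(-433\right) - 242 = \left(- \frac{639}{7}\right) \left(-433\right) - 242 = \frac{276687}{7} - 242 = \frac{274993}{7}$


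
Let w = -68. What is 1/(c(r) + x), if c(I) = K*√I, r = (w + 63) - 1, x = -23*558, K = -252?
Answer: I/(18*(-713*I + 14*√6)) ≈ -7.7738e-5 + 3.7389e-6*I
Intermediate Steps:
x = -12834
r = -6 (r = (-68 + 63) - 1 = -5 - 1 = -6)
c(I) = -252*√I
1/(c(r) + x) = 1/(-252*I*√6 - 12834) = 1/(-12834 - 252*I*√6)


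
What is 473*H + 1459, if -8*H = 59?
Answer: -16235/8 ≈ -2029.4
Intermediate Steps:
H = -59/8 (H = -⅛*59 = -59/8 ≈ -7.3750)
473*H + 1459 = 473*(-59/8) + 1459 = -27907/8 + 1459 = -16235/8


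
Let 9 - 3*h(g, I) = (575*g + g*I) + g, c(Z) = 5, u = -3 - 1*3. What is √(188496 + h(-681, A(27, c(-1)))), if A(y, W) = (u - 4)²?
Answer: √341951 ≈ 584.77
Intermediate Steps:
u = -6 (u = -3 - 3 = -6)
A(y, W) = 100 (A(y, W) = (-6 - 4)² = (-10)² = 100)
h(g, I) = 3 - 192*g - I*g/3 (h(g, I) = 3 - ((575*g + g*I) + g)/3 = 3 - ((575*g + I*g) + g)/3 = 3 - (576*g + I*g)/3 = 3 + (-192*g - I*g/3) = 3 - 192*g - I*g/3)
√(188496 + h(-681, A(27, c(-1)))) = √(188496 + (3 - 192*(-681) - ⅓*100*(-681))) = √(188496 + (3 + 130752 + 22700)) = √(188496 + 153455) = √341951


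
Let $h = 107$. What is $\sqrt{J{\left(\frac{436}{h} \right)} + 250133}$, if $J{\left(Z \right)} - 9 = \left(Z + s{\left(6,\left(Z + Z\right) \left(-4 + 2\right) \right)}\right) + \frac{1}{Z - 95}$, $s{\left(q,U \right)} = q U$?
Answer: $\frac{\sqrt{30108235601017855}}{347001} \approx 500.05$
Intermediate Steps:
$s{\left(q,U \right)} = U q$
$J{\left(Z \right)} = 9 + \frac{1}{-95 + Z} - 23 Z$ ($J{\left(Z \right)} = 9 + \left(\left(Z + \left(Z + Z\right) \left(-4 + 2\right) 6\right) + \frac{1}{Z - 95}\right) = 9 + \left(\left(Z + 2 Z \left(-2\right) 6\right) + \frac{1}{-95 + Z}\right) = 9 + \left(\left(Z + - 4 Z 6\right) + \frac{1}{-95 + Z}\right) = 9 + \left(\left(Z - 24 Z\right) + \frac{1}{-95 + Z}\right) = 9 - \left(- \frac{1}{-95 + Z} + 23 Z\right) = 9 + \frac{1}{-95 + Z} - 23 Z$)
$\sqrt{J{\left(\frac{436}{h} \right)} + 250133} = \sqrt{\frac{-854 - 23 \left(\frac{436}{107}\right)^{2} + 2194 \cdot \frac{436}{107}}{-95 + \frac{436}{107}} + 250133} = \sqrt{\frac{-854 - \frac{4372208}{11449} + \frac{956584}{107}}{- \frac{9729}{107}} + 250133} = \sqrt{- \frac{107 \left(-854 - \frac{4372208}{11449} + \frac{956584}{107}\right)}{9729} + 250133} = \sqrt{\left(- \frac{107}{9729}\right) \frac{88204834}{11449} + 250133} = \sqrt{- \frac{88204834}{1041003} + 250133} = \sqrt{\frac{260300998565}{1041003}} = \frac{\sqrt{30108235601017855}}{347001}$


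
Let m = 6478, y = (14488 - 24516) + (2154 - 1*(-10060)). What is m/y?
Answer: 3239/1093 ≈ 2.9634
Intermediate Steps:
y = 2186 (y = -10028 + (2154 + 10060) = -10028 + 12214 = 2186)
m/y = 6478/2186 = 6478*(1/2186) = 3239/1093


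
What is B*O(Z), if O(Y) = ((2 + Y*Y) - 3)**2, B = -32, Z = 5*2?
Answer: -313632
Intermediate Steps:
Z = 10
O(Y) = (-1 + Y**2)**2 (O(Y) = ((2 + Y**2) - 3)**2 = (-1 + Y**2)**2)
B*O(Z) = -32*(-1 + 10**2)**2 = -32*(-1 + 100)**2 = -32*99**2 = -32*9801 = -313632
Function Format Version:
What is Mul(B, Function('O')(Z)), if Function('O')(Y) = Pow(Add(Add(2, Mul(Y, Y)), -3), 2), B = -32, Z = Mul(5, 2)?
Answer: -313632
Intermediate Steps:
Z = 10
Function('O')(Y) = Pow(Add(-1, Pow(Y, 2)), 2) (Function('O')(Y) = Pow(Add(Add(2, Pow(Y, 2)), -3), 2) = Pow(Add(-1, Pow(Y, 2)), 2))
Mul(B, Function('O')(Z)) = Mul(-32, Pow(Add(-1, Pow(10, 2)), 2)) = Mul(-32, Pow(Add(-1, 100), 2)) = Mul(-32, Pow(99, 2)) = Mul(-32, 9801) = -313632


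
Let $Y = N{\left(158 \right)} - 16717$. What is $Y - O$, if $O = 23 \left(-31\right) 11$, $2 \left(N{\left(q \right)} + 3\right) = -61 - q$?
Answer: $- \frac{17973}{2} \approx -8986.5$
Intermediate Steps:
$N{\left(q \right)} = - \frac{67}{2} - \frac{q}{2}$ ($N{\left(q \right)} = -3 + \frac{-61 - q}{2} = -3 - \left(\frac{61}{2} + \frac{q}{2}\right) = - \frac{67}{2} - \frac{q}{2}$)
$Y = - \frac{33659}{2}$ ($Y = \left(- \frac{67}{2} - 79\right) - 16717 = - \frac{225}{2} - 16717 = - \frac{33659}{2} \approx -16830.0$)
$O = -7843$ ($O = \left(-713\right) 11 = -7843$)
$Y - O = - \frac{33659}{2} - -7843 = - \frac{33659}{2} + 7843 = - \frac{17973}{2}$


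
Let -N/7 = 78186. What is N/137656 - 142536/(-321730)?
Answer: -39115634211/11072016220 ≈ -3.5328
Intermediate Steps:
N = -547302 (N = -7*78186 = -547302)
N/137656 - 142536/(-321730) = -547302/137656 - 142536/(-321730) = -547302*1/137656 - 142536*(-1/321730) = -273651/68828 + 71268/160865 = -39115634211/11072016220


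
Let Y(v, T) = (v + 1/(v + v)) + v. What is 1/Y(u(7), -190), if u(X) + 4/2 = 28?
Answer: 52/2705 ≈ 0.019224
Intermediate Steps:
u(X) = 26 (u(X) = -2 + 28 = 26)
Y(v, T) = 1/(2*v) + 2*v (Y(v, T) = (v + 1/(2*v)) + v = 1/(2*v) + 2*v)
1/Y(u(7), -190) = 1/((½)/26 + 2*26) = 1/((½)*(1/26) + 52) = 1/(1/52 + 52) = 1/(2705/52) = 52/2705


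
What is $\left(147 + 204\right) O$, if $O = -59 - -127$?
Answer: $23868$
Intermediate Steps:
$O = 68$ ($O = -59 + 127 = 68$)
$\left(147 + 204\right) O = \left(147 + 204\right) 68 = 351 \cdot 68 = 23868$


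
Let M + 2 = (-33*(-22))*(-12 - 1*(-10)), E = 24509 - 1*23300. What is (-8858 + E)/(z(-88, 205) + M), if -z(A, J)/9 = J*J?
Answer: 7649/379679 ≈ 0.020146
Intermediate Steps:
z(A, J) = -9*J**2 (z(A, J) = -9*J*J = -9*J**2)
E = 1209 (E = 24509 - 23300 = 1209)
M = -1454 (M = -2 + (-33*(-22))*(-12 - 1*(-10)) = -2 + 726*(-12 + 10) = -2 + 726*(-2) = -2 - 1452 = -1454)
(-8858 + E)/(z(-88, 205) + M) = (-8858 + 1209)/(-9*205**2 - 1454) = -7649/(-9*42025 - 1454) = -7649/(-378225 - 1454) = -7649/(-379679) = -7649*(-1/379679) = 7649/379679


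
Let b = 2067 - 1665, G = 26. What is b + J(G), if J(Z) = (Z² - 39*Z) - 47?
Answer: 17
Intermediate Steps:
b = 402
J(Z) = -47 + Z² - 39*Z
b + J(G) = 402 + (-47 + 26² - 39*26) = 402 + (-47 + 676 - 1014) = 402 - 385 = 17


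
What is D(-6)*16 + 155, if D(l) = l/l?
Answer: 171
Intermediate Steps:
D(l) = 1
D(-6)*16 + 155 = 1*16 + 155 = 16 + 155 = 171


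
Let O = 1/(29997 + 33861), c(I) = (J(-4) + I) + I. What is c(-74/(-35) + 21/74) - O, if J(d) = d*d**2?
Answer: -4895930297/82696110 ≈ -59.204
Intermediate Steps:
J(d) = d**3
c(I) = -64 + 2*I (c(I) = ((-4)**3 + I) + I = (-64 + I) + I = -64 + 2*I)
O = 1/63858 ≈ 1.5660e-5
c(-74/(-35) + 21/74) - O = (-64 + 2*(-74/(-35) + 21/74)) - 1*1/63858 = (-64 + 2*(-74*(-1/35) + 21*(1/74))) - 1/63858 = (-64 + 2*(74/35 + 21/74)) - 1/63858 = (-64 + 2*(6211/2590)) - 1/63858 = (-64 + 6211/1295) - 1/63858 = -76669/1295 - 1/63858 = -4895930297/82696110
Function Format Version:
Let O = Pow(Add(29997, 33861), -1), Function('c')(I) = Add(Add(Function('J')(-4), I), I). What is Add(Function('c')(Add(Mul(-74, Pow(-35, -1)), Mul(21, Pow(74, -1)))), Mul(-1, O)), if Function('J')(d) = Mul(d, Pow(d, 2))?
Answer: Rational(-4895930297, 82696110) ≈ -59.204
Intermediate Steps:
Function('J')(d) = Pow(d, 3)
Function('c')(I) = Add(-64, Mul(2, I)) (Function('c')(I) = Add(Add(Pow(-4, 3), I), I) = Add(Add(-64, I), I) = Add(-64, Mul(2, I)))
O = Rational(1, 63858) (O = Pow(63858, -1) = Rational(1, 63858) ≈ 1.5660e-5)
Add(Function('c')(Add(Mul(-74, Pow(-35, -1)), Mul(21, Pow(74, -1)))), Mul(-1, O)) = Add(Add(-64, Mul(2, Add(Mul(-74, Pow(-35, -1)), Mul(21, Pow(74, -1))))), Mul(-1, Rational(1, 63858))) = Add(Add(-64, Mul(2, Add(Mul(-74, Rational(-1, 35)), Mul(21, Rational(1, 74))))), Rational(-1, 63858)) = Add(Add(-64, Mul(2, Add(Rational(74, 35), Rational(21, 74)))), Rational(-1, 63858)) = Add(Add(-64, Mul(2, Rational(6211, 2590))), Rational(-1, 63858)) = Add(Add(-64, Rational(6211, 1295)), Rational(-1, 63858)) = Add(Rational(-76669, 1295), Rational(-1, 63858)) = Rational(-4895930297, 82696110)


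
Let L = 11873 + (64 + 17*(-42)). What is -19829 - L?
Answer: -31052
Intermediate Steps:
L = 11223 (L = 11873 + (64 - 714) = 11873 - 650 = 11223)
-19829 - L = -19829 - 1*11223 = -19829 - 11223 = -31052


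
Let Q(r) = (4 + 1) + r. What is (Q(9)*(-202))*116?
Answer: -328048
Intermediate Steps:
Q(r) = 5 + r
(Q(9)*(-202))*116 = ((5 + 9)*(-202))*116 = (14*(-202))*116 = -2828*116 = -328048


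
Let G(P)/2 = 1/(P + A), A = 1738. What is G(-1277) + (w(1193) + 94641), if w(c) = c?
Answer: 44179476/461 ≈ 95834.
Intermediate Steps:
G(P) = 2/(1738 + P) (G(P) = 2/(P + 1738) = 2/(1738 + P))
G(-1277) + (w(1193) + 94641) = 2/(1738 - 1277) + (1193 + 94641) = 2/461 + 95834 = 44179476/461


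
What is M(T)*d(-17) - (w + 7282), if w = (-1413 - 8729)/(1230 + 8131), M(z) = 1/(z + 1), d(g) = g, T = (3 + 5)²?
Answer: -402758367/55315 ≈ -7281.2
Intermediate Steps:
T = 64 (T = 8² = 64)
M(z) = 1/(1 + z)
w = -922/851 (w = -10142/9361 = -10142*1/9361 = -922/851 ≈ -1.0834)
M(T)*d(-17) - (w + 7282) = -17/(1 + 64) - (-922/851 + 7282) = -17/65 - 1*6196060/851 = (1/65)*(-17) - 6196060/851 = -17/65 - 6196060/851 = -402758367/55315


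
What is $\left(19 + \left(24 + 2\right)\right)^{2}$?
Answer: $2025$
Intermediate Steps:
$\left(19 + \left(24 + 2\right)\right)^{2} = \left(19 + 26\right)^{2} = 45^{2} = 2025$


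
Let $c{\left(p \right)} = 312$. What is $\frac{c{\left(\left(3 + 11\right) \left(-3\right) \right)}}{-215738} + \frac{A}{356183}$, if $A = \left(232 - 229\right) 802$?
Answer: $\frac{203968266}{38421104027} \approx 0.0053088$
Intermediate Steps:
$A = 2406$ ($A = 3 \cdot 802 = 2406$)
$\frac{c{\left(\left(3 + 11\right) \left(-3\right) \right)}}{-215738} + \frac{A}{356183} = \frac{312}{-215738} + \frac{2406}{356183} = 312 \left(- \frac{1}{215738}\right) + 2406 \cdot \frac{1}{356183} = - \frac{156}{107869} + \frac{2406}{356183} = \frac{203968266}{38421104027}$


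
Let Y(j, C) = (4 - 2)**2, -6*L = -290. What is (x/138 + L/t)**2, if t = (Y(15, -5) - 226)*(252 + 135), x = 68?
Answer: 8513212543081/35141966500356 ≈ 0.24225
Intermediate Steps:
L = 145/3 (L = -1/6*(-290) = 145/3 ≈ 48.333)
Y(j, C) = 4 (Y(j, C) = 2**2 = 4)
t = -85914 (t = (4 - 226)*(252 + 135) = -222*387 = -85914)
(x/138 + L/t)**2 = (68/138 + (145/3)/(-85914))**2 = (68*(1/138) + (145/3)*(-1/85914))**2 = (34/69 - 145/257742)**2 = (2917741/5928066)**2 = 8513212543081/35141966500356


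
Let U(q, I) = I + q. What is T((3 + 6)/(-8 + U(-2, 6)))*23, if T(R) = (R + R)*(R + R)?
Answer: 1863/4 ≈ 465.75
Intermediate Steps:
T(R) = 4*R² (T(R) = (2*R)*(2*R) = 4*R²)
T((3 + 6)/(-8 + U(-2, 6)))*23 = (4*((3 + 6)/(-8 + (6 - 2)))²)*23 = (4*(9/(-8 + 4))²)*23 = (4*(9/(-4))²)*23 = (4*(9*(-¼))²)*23 = (4*(-9/4)²)*23 = (4*(81/16))*23 = (81/4)*23 = 1863/4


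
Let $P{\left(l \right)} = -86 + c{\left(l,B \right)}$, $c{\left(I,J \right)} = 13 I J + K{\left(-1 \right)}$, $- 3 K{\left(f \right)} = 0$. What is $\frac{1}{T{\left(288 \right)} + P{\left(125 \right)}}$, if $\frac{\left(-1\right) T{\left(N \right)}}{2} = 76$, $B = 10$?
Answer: $\frac{1}{16012} \approx 6.2453 \cdot 10^{-5}$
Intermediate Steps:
$K{\left(f \right)} = 0$ ($K{\left(f \right)} = \left(- \frac{1}{3}\right) 0 = 0$)
$c{\left(I,J \right)} = 13 I J$ ($c{\left(I,J \right)} = 13 I J + 0 = 13 I J$)
$T{\left(N \right)} = -152$ ($T{\left(N \right)} = \left(-2\right) 76 = -152$)
$P{\left(l \right)} = -86 + 130 l$ ($P{\left(l \right)} = -86 + 13 l 10 = -86 + 130 l$)
$\frac{1}{T{\left(288 \right)} + P{\left(125 \right)}} = \frac{1}{-152 + \left(-86 + 130 \cdot 125\right)} = \frac{1}{-152 + \left(-86 + 16250\right)} = \frac{1}{-152 + 16164} = \frac{1}{16012}$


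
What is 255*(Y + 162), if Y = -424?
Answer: -66810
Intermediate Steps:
255*(Y + 162) = 255*(-424 + 162) = 255*(-262) = -66810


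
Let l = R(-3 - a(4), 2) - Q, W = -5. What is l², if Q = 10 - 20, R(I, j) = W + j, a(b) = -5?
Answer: 49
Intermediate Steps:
R(I, j) = -5 + j
Q = -10
l = 7 (l = (-5 + 2) - 1*(-10) = -3 + 10 = 7)
l² = 7² = 49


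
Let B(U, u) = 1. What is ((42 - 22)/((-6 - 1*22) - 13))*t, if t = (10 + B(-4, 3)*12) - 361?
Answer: 6780/41 ≈ 165.37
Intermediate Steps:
t = -339 (t = (10 + 1*12) - 361 = (10 + 12) - 361 = 22 - 361 = -339)
((42 - 22)/((-6 - 1*22) - 13))*t = ((42 - 22)/((-6 - 1*22) - 13))*(-339) = (20/((-6 - 22) - 13))*(-339) = (20/(-28 - 13))*(-339) = (20/(-41))*(-339) = (20*(-1/41))*(-339) = -20/41*(-339) = 6780/41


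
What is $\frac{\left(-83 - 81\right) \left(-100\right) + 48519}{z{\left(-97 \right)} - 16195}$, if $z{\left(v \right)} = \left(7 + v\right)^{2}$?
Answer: $- \frac{64919}{8095} \approx -8.0196$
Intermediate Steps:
$\frac{\left(-83 - 81\right) \left(-100\right) + 48519}{z{\left(-97 \right)} - 16195} = \frac{\left(-83 - 81\right) \left(-100\right) + 48519}{\left(7 - 97\right)^{2} - 16195} = \frac{\left(-164\right) \left(-100\right) + 48519}{\left(-90\right)^{2} - 16195} = \frac{16400 + 48519}{8100 - 16195} = \frac{64919}{-8095} = 64919 \left(- \frac{1}{8095}\right) = - \frac{64919}{8095}$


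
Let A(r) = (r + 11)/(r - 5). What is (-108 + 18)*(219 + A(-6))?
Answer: -216360/11 ≈ -19669.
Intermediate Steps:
A(r) = (11 + r)/(-5 + r)
(-108 + 18)*(219 + A(-6)) = (-108 + 18)*(219 + (11 - 6)/(-5 - 6)) = -90*(219 + 5/(-11)) = -90*(219 - 1/11*5) = -90*(219 - 5/11) = -90*2404/11 = -216360/11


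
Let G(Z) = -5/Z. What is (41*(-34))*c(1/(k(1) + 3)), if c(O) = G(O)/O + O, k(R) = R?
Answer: 222343/2 ≈ 1.1117e+5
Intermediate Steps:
c(O) = O - 5/O**2 (c(O) = (-5/O)/O + O = -5/O**2 + O = O - 5/O**2)
(41*(-34))*c(1/(k(1) + 3)) = (41*(-34))*(1/(1 + 3) - 5*(1 + 3)**2) = -1394*(1/4 - 5/(1/4)**2) = -1394*(1/4 - 5/4**(-2)) = -1394*(1/4 - 5*16) = -1394*(1/4 - 80) = -1394*(-319/4) = 222343/2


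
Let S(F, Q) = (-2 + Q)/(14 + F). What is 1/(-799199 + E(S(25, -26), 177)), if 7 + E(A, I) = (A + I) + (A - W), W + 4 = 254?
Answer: -39/31171937 ≈ -1.2511e-6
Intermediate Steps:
W = 250 (W = -4 + 254 = 250)
S(F, Q) = (-2 + Q)/(14 + F)
E(A, I) = -257 + I + 2*A (E(A, I) = -7 + ((A + I) + (A - 1*250)) = -7 + ((A + I) + (A - 250)) = -7 + ((A + I) + (-250 + A)) = -7 + (-250 + I + 2*A) = -257 + I + 2*A)
1/(-799199 + E(S(25, -26), 177)) = 1/(-799199 + (-257 + 177 + 2*((-2 - 26)/(14 + 25)))) = 1/(-799199 + (-257 + 177 + 2*(-28/39))) = 1/(-799199 + (-257 + 177 - 56/39)) = 1/(-799199 - 3176/39) = 1/(-31171937/39) = -39/31171937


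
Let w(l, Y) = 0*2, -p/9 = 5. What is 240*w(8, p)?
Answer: 0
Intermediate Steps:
p = -45 (p = -9*5 = -45)
w(l, Y) = 0
240*w(8, p) = 240*0 = 0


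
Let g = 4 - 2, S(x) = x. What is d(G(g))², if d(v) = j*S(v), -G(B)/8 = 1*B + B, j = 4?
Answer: 16384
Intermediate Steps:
g = 2
G(B) = -16*B (G(B) = -8*(1*B + B) = -8*(B + B) = -16*B)
d(v) = 4*v
d(G(g))² = (4*(-16*2))² = (4*(-32))² = (-128)² = 16384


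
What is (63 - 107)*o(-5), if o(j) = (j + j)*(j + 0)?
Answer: -2200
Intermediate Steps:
o(j) = 2*j² (o(j) = (2*j)*j = 2*j²)
(63 - 107)*o(-5) = (63 - 107)*(2*(-5)²) = -88*25 = -44*50 = -2200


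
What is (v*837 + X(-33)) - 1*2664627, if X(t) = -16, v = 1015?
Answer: -1815088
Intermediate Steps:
(v*837 + X(-33)) - 1*2664627 = (1015*837 - 16) - 1*2664627 = (849555 - 16) - 2664627 = 849539 - 2664627 = -1815088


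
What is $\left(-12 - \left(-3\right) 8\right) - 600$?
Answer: $-588$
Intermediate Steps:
$\left(-12 - \left(-3\right) 8\right) - 600 = \left(-12 - -24\right) - 600 = \left(-12 + 24\right) - 600 = 12 - 600 = -588$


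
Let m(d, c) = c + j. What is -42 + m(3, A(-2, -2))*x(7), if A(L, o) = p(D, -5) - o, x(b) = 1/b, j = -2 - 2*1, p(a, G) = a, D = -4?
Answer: -300/7 ≈ -42.857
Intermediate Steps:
j = -4 (j = -2 - 2 = -4)
A(L, o) = -4 - o
m(d, c) = -4 + c (m(d, c) = c - 4 = -4 + c)
-42 + m(3, A(-2, -2))*x(7) = -42 + (-4 + (-4 - 1*(-2)))/7 = -42 + (-4 + (-4 + 2))*(⅐) = -42 + (-4 - 2)*(⅐) = -42 - 6*⅐ = -42 - 6/7 = -300/7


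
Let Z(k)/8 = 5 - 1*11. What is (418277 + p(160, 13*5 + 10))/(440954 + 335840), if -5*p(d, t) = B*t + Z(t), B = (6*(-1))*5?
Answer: 2093683/3883970 ≈ 0.53906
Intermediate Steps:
Z(k) = -48 (Z(k) = 8*(5 - 1*11) = 8*(5 - 11) = 8*(-6) = -48)
B = -30 (B = -6*5 = -30)
p(d, t) = 48/5 + 6*t (p(d, t) = -(-30*t - 48)/5 = -(-48 - 30*t)/5 = 48/5 + 6*t)
(418277 + p(160, 13*5 + 10))/(440954 + 335840) = (418277 + (48/5 + 6*(13*5 + 10)))/(440954 + 335840) = (418277 + (48/5 + 6*(65 + 10)))/776794 = (418277 + (48/5 + 6*75))*(1/776794) = (418277 + (48/5 + 450))*(1/776794) = (418277 + 2298/5)*(1/776794) = (2093683/5)*(1/776794) = 2093683/3883970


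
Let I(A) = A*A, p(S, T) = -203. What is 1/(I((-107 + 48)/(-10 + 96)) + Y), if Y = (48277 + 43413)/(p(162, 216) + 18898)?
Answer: 27653644/148643307 ≈ 0.18604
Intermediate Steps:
I(A) = A**2
Y = 18338/3739 (Y = (48277 + 43413)/(-203 + 18898) = 91690/18695 = 91690*(1/18695) = 18338/3739 ≈ 4.9045)
1/(I((-107 + 48)/(-10 + 96)) + Y) = 1/(((-107 + 48)/(-10 + 96))**2 + 18338/3739) = 1/((-59/86)**2 + 18338/3739) = 1/(3481/7396 + 18338/3739) = 1/(148643307/27653644) = 27653644/148643307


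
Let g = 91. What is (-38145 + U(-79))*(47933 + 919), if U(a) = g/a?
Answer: -147217749192/79 ≈ -1.8635e+9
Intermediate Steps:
U(a) = 91/a
(-38145 + U(-79))*(47933 + 919) = (-38145 + 91/(-79))*(47933 + 919) = (-38145 + 91*(-1/79))*48852 = (-38145 - 91/79)*48852 = -3013546/79*48852 = -147217749192/79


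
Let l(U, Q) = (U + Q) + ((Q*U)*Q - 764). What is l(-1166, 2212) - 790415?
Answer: -5705962837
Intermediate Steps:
l(U, Q) = -764 + Q + U + U*Q² (l(U, Q) = (Q + U) + (U*Q² - 764) = (Q + U) + (-764 + U*Q²) = -764 + Q + U + U*Q²)
l(-1166, 2212) - 790415 = (-764 + 2212 - 1166 - 1166*2212²) - 790415 = (-764 + 2212 - 1166 - 1166*4892944) - 790415 = (-764 + 2212 - 1166 - 5705172704) - 790415 = -5705172422 - 790415 = -5705962837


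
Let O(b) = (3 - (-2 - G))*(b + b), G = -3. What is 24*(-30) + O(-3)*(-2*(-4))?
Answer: -816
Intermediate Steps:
O(b) = 4*b (O(b) = (3 - (-2 - 1*(-3)))*(b + b) = (3 - (-2 + 3))*(2*b) = (3 - 1*1)*(2*b) = (3 - 1)*(2*b) = 2*(2*b) = 4*b)
24*(-30) + O(-3)*(-2*(-4)) = 24*(-30) + (4*(-3))*(-2*(-4)) = -720 - 12*8 = -720 - 96 = -816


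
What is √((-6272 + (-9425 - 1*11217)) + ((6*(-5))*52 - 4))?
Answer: I*√28478 ≈ 168.75*I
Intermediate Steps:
√((-6272 + (-9425 - 1*11217)) + ((6*(-5))*52 - 4)) = √((-6272 + (-9425 - 11217)) + (-30*52 - 4)) = √((-6272 - 20642) + (-1560 - 4)) = √(-26914 - 1564) = √(-28478) = I*√28478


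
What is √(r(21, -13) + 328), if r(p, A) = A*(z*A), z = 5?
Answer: √1173 ≈ 34.249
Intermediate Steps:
r(p, A) = 5*A² (r(p, A) = A*(5*A) = 5*A²)
√(r(21, -13) + 328) = √(5*(-13)² + 328) = √(5*169 + 328) = √(845 + 328) = √1173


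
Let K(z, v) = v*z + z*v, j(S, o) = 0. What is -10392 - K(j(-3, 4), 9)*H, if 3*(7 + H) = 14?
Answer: -10392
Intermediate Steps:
H = -7/3 (H = -7 + (⅓)*14 = -7 + 14/3 = -7/3 ≈ -2.3333)
K(z, v) = 2*v*z (K(z, v) = v*z + v*z = 2*v*z)
-10392 - K(j(-3, 4), 9)*H = -10392 - 2*9*0*(-7)/3 = -10392 - 0*(-7)/3 = -10392 - 1*0 = -10392 + 0 = -10392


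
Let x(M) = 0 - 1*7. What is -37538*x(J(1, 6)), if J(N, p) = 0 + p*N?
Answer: 262766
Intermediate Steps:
J(N, p) = N*p (J(N, p) = 0 + N*p = N*p)
x(M) = -7 (x(M) = 0 - 7 = -7)
-37538*x(J(1, 6)) = -37538*(-7) = 262766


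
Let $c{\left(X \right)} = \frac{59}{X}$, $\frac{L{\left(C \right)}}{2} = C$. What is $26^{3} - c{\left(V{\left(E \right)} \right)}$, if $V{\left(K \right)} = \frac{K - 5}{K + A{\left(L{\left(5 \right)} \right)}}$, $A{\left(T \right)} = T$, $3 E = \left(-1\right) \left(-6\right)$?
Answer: $17812$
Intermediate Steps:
$L{\left(C \right)} = 2 C$
$E = 2$ ($E = \frac{\left(-1\right) \left(-6\right)}{3} = \frac{1}{3} \cdot 6 = 2$)
$V{\left(K \right)} = \frac{-5 + K}{10 + K}$ ($V{\left(K \right)} = \frac{K - 5}{K + 2 \cdot 5} = \frac{-5 + K}{K + 10} = \frac{-5 + K}{10 + K}$)
$26^{3} - c{\left(V{\left(E \right)} \right)} = 26^{3} - \frac{59}{\frac{1}{10 + 2} \left(-5 + 2\right)} = 17576 - \frac{59}{\frac{1}{12} \left(-3\right)} = 17576 - \frac{59}{- \frac{1}{4}} = 17576 - 59 \left(-4\right) = 17576 - -236 = 17576 + 236 = 17812$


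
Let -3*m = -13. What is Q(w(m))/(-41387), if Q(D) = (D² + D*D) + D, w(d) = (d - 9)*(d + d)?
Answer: -261716/3352347 ≈ -0.078069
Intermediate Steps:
m = 13/3 (m = -⅓*(-13) = 13/3 ≈ 4.3333)
w(d) = 2*d*(-9 + d) (w(d) = (-9 + d)*(2*d) = 2*d*(-9 + d))
Q(D) = D + 2*D² (Q(D) = (D² + D²) + D = 2*D² + D = D + 2*D²)
Q(w(m))/(-41387) = ((2*(13/3)*(-9 + 13/3))*(1 + 2*(2*(13/3)*(-9 + 13/3))))/(-41387) = ((2*(13/3)*(-14/3))*(1 + 2*(2*(13/3)*(-14/3))))*(-1/41387) = -364*(1 + 2*(-364/9))/9*(-1/41387) = -364*(1 - 728/9)/9*(-1/41387) = -364/9*(-719/9)*(-1/41387) = (261716/81)*(-1/41387) = -261716/3352347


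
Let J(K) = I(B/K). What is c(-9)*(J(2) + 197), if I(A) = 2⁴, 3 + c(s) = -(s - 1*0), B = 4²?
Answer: 1278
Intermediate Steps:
B = 16
c(s) = -3 - s (c(s) = -3 - (s - 1*0) = -3 - (s + 0) = -3 - s)
I(A) = 16
J(K) = 16
c(-9)*(J(2) + 197) = (-3 - 1*(-9))*(16 + 197) = (-3 + 9)*213 = 6*213 = 1278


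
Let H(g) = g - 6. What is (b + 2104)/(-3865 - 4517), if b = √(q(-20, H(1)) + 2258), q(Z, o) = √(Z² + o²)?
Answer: -1052/4191 - √(2258 + 5*√17)/8382 ≈ -0.25671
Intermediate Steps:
H(g) = -6 + g
b = √(2258 + 5*√17) (b = √(√((-20)² + (-6 + 1)²) + 2258) = √(√(400 + (-5)²) + 2258) = √(√(400 + 25) + 2258) = √(√425 + 2258) = √(5*√17 + 2258) = √(2258 + 5*√17) ≈ 47.735)
(b + 2104)/(-3865 - 4517) = (√(2258 + 5*√17) + 2104)/(-3865 - 4517) = (2104 + √(2258 + 5*√17))/(-8382) = (2104 + √(2258 + 5*√17))*(-1/8382) = -1052/4191 - √(2258 + 5*√17)/8382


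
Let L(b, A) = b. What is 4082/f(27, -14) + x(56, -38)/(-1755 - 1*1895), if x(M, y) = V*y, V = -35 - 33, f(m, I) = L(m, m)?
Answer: 7414766/49275 ≈ 150.48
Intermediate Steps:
f(m, I) = m
V = -68
x(M, y) = -68*y
4082/f(27, -14) + x(56, -38)/(-1755 - 1*1895) = 4082/27 + (-68*(-38))/(-1755 - 1*1895) = 4082*(1/27) + 2584/(-1755 - 1895) = 4082/27 + 2584/(-3650) = 4082/27 + 2584*(-1/3650) = 4082/27 - 1292/1825 = 7414766/49275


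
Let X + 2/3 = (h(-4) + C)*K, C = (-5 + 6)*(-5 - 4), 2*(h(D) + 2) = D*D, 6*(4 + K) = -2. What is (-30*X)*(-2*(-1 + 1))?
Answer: 0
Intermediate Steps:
K = -13/3 (K = -4 + (⅙)*(-2) = -4 - ⅓ = -13/3 ≈ -4.3333)
h(D) = -2 + D²/2 (h(D) = -2 + (D*D)/2 = -2 + D²/2)
C = -9 (C = 1*(-9) = -9)
X = 37/3 (X = -⅔ + ((-2 + (½)*(-4)²) - 9)*(-13/3) = -⅔ + ((-2 + (½)*16) - 9)*(-13/3) = -⅔ + ((-2 + 8) - 9)*(-13/3) = -⅔ + (6 - 9)*(-13/3) = -⅔ - 3*(-13/3) = -⅔ + 13 = 37/3 ≈ 12.333)
(-30*X)*(-2*(-1 + 1)) = (-30*37/3)*(-2*(-1 + 1)) = -(-740)*0 = -370*0 = 0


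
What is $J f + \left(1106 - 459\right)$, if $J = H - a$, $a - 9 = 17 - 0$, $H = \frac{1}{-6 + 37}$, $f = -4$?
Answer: $\frac{23277}{31} \approx 750.87$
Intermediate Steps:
$H = \frac{1}{31} \approx 0.032258$
$a = 26$ ($a = 9 + \left(17 - 0\right) = 9 + \left(17 + 0\right) = 9 + 17 = 26$)
$J = - \frac{805}{31}$ ($J = \frac{1}{31} - 26 = - \frac{805}{31} \approx -25.968$)
$J f + \left(1106 - 459\right) = \left(- \frac{805}{31}\right) \left(-4\right) + \left(1106 - 459\right) = \frac{3220}{31} + 647 = \frac{23277}{31}$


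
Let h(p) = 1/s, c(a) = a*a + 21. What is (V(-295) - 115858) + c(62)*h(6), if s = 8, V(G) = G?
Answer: -925359/8 ≈ -1.1567e+5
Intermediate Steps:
c(a) = 21 + a**2 (c(a) = a**2 + 21 = 21 + a**2)
h(p) = 1/8
(V(-295) - 115858) + c(62)*h(6) = (-295 - 115858) + (21 + 62**2)*(1/8) = -116153 + (21 + 3844)*(1/8) = -116153 + 3865*(1/8) = -116153 + 3865/8 = -925359/8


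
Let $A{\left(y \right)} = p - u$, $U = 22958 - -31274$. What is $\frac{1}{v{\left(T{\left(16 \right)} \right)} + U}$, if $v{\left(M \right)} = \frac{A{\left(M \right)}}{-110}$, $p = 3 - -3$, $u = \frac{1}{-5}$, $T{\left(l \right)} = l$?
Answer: $\frac{550}{29827569} \approx 1.8439 \cdot 10^{-5}$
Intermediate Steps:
$u = - \frac{1}{5} \approx -0.2$
$p = 6$ ($p = 3 + 3 = 6$)
$U = 54232$ ($U = 22958 + 31274 = 54232$)
$A{\left(y \right)} = \frac{31}{5}$ ($A{\left(y \right)} = 6 - - \frac{1}{5} = 6 + \frac{1}{5} = \frac{31}{5}$)
$v{\left(M \right)} = - \frac{31}{550}$ ($v{\left(M \right)} = \frac{31}{5 \left(-110\right)} = \frac{31}{5} \left(- \frac{1}{110}\right) = - \frac{31}{550}$)
$\frac{1}{v{\left(T{\left(16 \right)} \right)} + U} = \frac{1}{- \frac{31}{550} + 54232} = \frac{1}{\frac{29827569}{550}} = \frac{550}{29827569}$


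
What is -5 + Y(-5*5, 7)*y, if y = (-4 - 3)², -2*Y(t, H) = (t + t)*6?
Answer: 7345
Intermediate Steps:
Y(t, H) = -6*t (Y(t, H) = -(t + t)*6/2 = -2*t*6/2 = -6*t)
y = 49 (y = (-7)² = 49)
-5 + Y(-5*5, 7)*y = -5 - (-30)*5*49 = -5 - 6*(-25)*49 = -5 + 150*49 = -5 + 7350 = 7345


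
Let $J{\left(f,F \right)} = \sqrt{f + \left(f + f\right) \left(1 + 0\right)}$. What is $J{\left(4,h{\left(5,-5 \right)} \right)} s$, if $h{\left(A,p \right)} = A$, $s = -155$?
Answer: $- 310 \sqrt{3} \approx -536.94$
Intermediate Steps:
$J{\left(f,F \right)} = \sqrt{3} \sqrt{f}$ ($J{\left(f,F \right)} = \sqrt{f + 2 f 1} = \sqrt{f + 2 f} = \sqrt{3 f} = \sqrt{3} \sqrt{f}$)
$J{\left(4,h{\left(5,-5 \right)} \right)} s = \sqrt{3} \sqrt{4} \left(-155\right) = \sqrt{3} \cdot 2 \left(-155\right) = 2 \sqrt{3} \left(-155\right) = - 310 \sqrt{3}$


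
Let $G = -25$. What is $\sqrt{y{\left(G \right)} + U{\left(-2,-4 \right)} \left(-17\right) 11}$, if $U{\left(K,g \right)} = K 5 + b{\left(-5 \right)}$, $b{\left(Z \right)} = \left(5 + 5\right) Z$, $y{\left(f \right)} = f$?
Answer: $\sqrt{11195} \approx 105.81$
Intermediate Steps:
$b{\left(Z \right)} = 10 Z$
$U{\left(K,g \right)} = -50 + 5 K$ ($U{\left(K,g \right)} = K 5 + 10 \left(-5\right) = 5 K - 50 = -50 + 5 K$)
$\sqrt{y{\left(G \right)} + U{\left(-2,-4 \right)} \left(-17\right) 11} = \sqrt{-25 + \left(-50 + 5 \left(-2\right)\right) \left(-17\right) 11} = \sqrt{-25 + \left(-50 - 10\right) \left(-17\right) 11} = \sqrt{-25 + \left(-60\right) \left(-17\right) 11} = \sqrt{-25 + 1020 \cdot 11} = \sqrt{-25 + 11220} = \sqrt{11195}$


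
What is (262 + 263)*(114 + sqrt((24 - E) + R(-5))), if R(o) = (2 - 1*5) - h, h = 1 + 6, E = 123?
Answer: 59850 + 525*I*sqrt(109) ≈ 59850.0 + 5481.2*I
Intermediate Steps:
h = 7
R(o) = -10 (R(o) = (2 - 1*5) - 1*7 = (2 - 5) - 7 = -3 - 7 = -10)
(262 + 263)*(114 + sqrt((24 - E) + R(-5))) = (262 + 263)*(114 + sqrt((24 - 1*123) - 10)) = 525*(114 + sqrt((24 - 123) - 10)) = 525*(114 + sqrt(-99 - 10)) = 525*(114 + sqrt(-109)) = 525*(114 + I*sqrt(109)) = 59850 + 525*I*sqrt(109)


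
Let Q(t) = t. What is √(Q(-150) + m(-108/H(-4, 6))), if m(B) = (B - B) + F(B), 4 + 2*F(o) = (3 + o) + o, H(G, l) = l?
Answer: I*√674/2 ≈ 12.981*I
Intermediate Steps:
F(o) = -½ + o (F(o) = -2 + ((3 + o) + o)/2 = -2 + (3 + 2*o)/2 = -2 + (3/2 + o) = -½ + o)
m(B) = -½ + B (m(B) = (B - B) + (-½ + B) = 0 + (-½ + B) = -½ + B)
√(Q(-150) + m(-108/H(-4, 6))) = √(-150 + (-½ - 108/6)) = √(-150 + (-½ - 108*⅙)) = √(-150 + (-½ - 18)) = √(-150 - 37/2) = √(-337/2) = I*√674/2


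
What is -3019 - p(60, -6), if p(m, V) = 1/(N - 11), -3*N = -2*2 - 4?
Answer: -75472/25 ≈ -3018.9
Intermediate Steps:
N = 8/3 (N = -(-2*2 - 4)/3 = -(-4 - 4)/3 = -⅓*(-8) = 8/3 ≈ 2.6667)
p(m, V) = -3/25 (p(m, V) = 1/(8/3 - 11) = 1/(-25/3) = -3/25)
-3019 - p(60, -6) = -3019 - 1*(-3/25) = -3019 + 3/25 = -75472/25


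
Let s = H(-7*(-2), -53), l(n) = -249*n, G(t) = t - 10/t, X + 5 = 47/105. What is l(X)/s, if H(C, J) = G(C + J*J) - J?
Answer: 55999851/142081415 ≈ 0.39414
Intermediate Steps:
X = -478/105 (X = -5 + 47/105 = -478/105 ≈ -4.5524)
H(C, J) = C + J² - J - 10/(C + J²) (H(C, J) = ((C + J*J) - 10/(C + J*J)) - J = ((C + J²) - 10/(C + J²)) - J = (C + J² - 10/(C + J²)) - J = C + J² - J - 10/(C + J²))
s = 8118938/2823 (s = (-10 + (-7*(-2) + (-53)²)*(-7*(-2) + (-53)² - 1*(-53)))/(-7*(-2) + (-53)²) = (-10 + (14 + 2809)*(14 + 2809 + 53))/(14 + 2809) = (-10 + 2823*2876)/2823 = (-10 + 8118948)/2823 = (1/2823)*8118938 = 8118938/2823 ≈ 2876.0)
l(X)/s = (-249*(-478/105))/(8118938/2823) = (39674/35)*(2823/8118938) = 55999851/142081415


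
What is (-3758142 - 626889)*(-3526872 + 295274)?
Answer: 14170657409538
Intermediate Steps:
(-3758142 - 626889)*(-3526872 + 295274) = -4385031*(-3231598) = 14170657409538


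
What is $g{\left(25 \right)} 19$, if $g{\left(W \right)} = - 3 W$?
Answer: $-1425$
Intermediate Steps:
$g{\left(25 \right)} 19 = \left(-3\right) 25 \cdot 19 = \left(-75\right) 19 = -1425$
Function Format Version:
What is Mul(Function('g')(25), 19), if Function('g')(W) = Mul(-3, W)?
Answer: -1425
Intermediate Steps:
Mul(Function('g')(25), 19) = Mul(Mul(-3, 25), 19) = Mul(-75, 19) = -1425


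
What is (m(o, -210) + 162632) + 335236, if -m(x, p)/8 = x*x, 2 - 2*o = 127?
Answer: 466618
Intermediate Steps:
o = -125/2 (o = 1 - 1/2*127 = 1 - 127/2 = -125/2 ≈ -62.500)
m(x, p) = -8*x**2 (m(x, p) = -8*x*x = -8*x**2)
(m(o, -210) + 162632) + 335236 = (-8*(-125/2)**2 + 162632) + 335236 = (-8*15625/4 + 162632) + 335236 = (-31250 + 162632) + 335236 = 131382 + 335236 = 466618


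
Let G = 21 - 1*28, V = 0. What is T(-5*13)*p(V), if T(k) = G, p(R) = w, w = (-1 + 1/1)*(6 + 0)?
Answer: 0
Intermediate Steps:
w = 0 (w = (-1 + 1)*6 = 0*6 = 0)
G = -7 (G = 21 - 28 = -7)
p(R) = 0
T(k) = -7
T(-5*13)*p(V) = -7*0 = 0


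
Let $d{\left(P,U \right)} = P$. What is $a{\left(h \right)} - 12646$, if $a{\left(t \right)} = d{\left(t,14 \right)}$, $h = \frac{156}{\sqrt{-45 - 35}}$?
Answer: $-12646 - \frac{39 i \sqrt{5}}{5} \approx -12646.0 - 17.441 i$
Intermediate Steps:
$h = - \frac{39 i \sqrt{5}}{5}$ ($h = \frac{156}{\sqrt{-80}} = \frac{156}{4 i \sqrt{5}} = 156 \left(- \frac{i \sqrt{5}}{20}\right) = - \frac{39 i \sqrt{5}}{5} \approx - 17.441 i$)
$a{\left(t \right)} = t$
$a{\left(h \right)} - 12646 = - \frac{39 i \sqrt{5}}{5} - 12646 = -12646 - \frac{39 i \sqrt{5}}{5}$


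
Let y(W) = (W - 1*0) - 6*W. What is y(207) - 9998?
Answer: -11033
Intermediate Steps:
y(W) = -5*W (y(W) = (W + 0) - 6*W = W - 6*W = -5*W)
y(207) - 9998 = -5*207 - 9998 = -1035 - 9998 = -11033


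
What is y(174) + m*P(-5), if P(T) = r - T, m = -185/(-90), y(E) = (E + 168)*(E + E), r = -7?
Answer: 1071107/9 ≈ 1.1901e+5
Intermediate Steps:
y(E) = 2*E*(168 + E) (y(E) = (168 + E)*(2*E) = 2*E*(168 + E))
m = 37/18 (m = -185*(-1/90) = 37/18 ≈ 2.0556)
P(T) = -7 - T
y(174) + m*P(-5) = 2*174*(168 + 174) + 37*(-7 - 1*(-5))/18 = 2*174*342 + 37*(-7 + 5)/18 = 119016 + (37/18)*(-2) = 119016 - 37/9 = 1071107/9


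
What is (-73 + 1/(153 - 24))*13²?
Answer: -1591304/129 ≈ -12336.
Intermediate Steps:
(-73 + 1/(153 - 24))*13² = (-73 + 1/129)*169 = -9416/129*169 = -1591304/129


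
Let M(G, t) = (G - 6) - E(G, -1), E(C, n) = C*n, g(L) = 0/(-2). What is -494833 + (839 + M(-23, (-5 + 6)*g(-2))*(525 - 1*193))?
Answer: -511258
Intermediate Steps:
g(L) = 0 (g(L) = 0*(-½) = 0)
M(G, t) = -6 + 2*G (M(G, t) = (G - 6) - G*(-1) = (-6 + G) - (-1)*G = (-6 + G) + G = -6 + 2*G)
-494833 + (839 + M(-23, (-5 + 6)*g(-2))*(525 - 1*193)) = -494833 + (839 + (-6 + 2*(-23))*(525 - 1*193)) = -494833 + (839 + (-6 - 46)*(525 - 193)) = -494833 + (839 - 52*332) = -494833 + (839 - 17264) = -494833 - 16425 = -511258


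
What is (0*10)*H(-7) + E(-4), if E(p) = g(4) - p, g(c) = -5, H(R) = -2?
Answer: -1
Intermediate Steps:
E(p) = -5 - p
(0*10)*H(-7) + E(-4) = (0*10)*(-2) + (-5 - 1*(-4)) = 0*(-2) + (-5 + 4) = 0 - 1 = -1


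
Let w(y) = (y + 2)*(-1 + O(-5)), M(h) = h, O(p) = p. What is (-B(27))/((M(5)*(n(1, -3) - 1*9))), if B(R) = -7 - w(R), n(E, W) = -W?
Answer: 167/30 ≈ 5.5667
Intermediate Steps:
w(y) = -12 - 6*y (w(y) = (y + 2)*(-1 - 5) = (2 + y)*(-6) = -12 - 6*y)
B(R) = 5 + 6*R (B(R) = -7 - (-12 - 6*R) = -7 + (12 + 6*R) = 5 + 6*R)
(-B(27))/((M(5)*(n(1, -3) - 1*9))) = (-(5 + 6*27))/((5*(-1*(-3) - 1*9))) = (-(5 + 162))/((5*(3 - 9))) = (-1*167)/((5*(-6))) = -167/(-30) = -167*(-1/30) = 167/30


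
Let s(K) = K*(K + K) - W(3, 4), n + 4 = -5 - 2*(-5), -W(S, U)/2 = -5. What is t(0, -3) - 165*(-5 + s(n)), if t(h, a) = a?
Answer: 2142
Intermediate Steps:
W(S, U) = 10 (W(S, U) = -2*(-5) = 10)
n = 1 (n = -4 + (-5 - 2*(-5)) = -4 + (-5 + 10) = -4 + 5 = 1)
s(K) = -10 + 2*K**2 (s(K) = K*(K + K) - 1*10 = K*(2*K) - 10 = 2*K**2 - 10 = -10 + 2*K**2)
t(0, -3) - 165*(-5 + s(n)) = -3 - 165*(-5 + (-10 + 2*1**2)) = -3 - 165*(-5 + (-10 + 2*1)) = -3 - 165*(-5 + (-10 + 2)) = -3 - 165*(-5 - 8) = -3 - 165*(-13) = -3 - 33*(-65) = -3 + 2145 = 2142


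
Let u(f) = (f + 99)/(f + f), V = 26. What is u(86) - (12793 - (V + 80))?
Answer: -2181979/172 ≈ -12686.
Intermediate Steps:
u(f) = (99 + f)/(2*f) (u(f) = (99 + f)/((2*f)) = (99 + f)*(1/(2*f)) = (99 + f)/(2*f))
u(86) - (12793 - (V + 80)) = (1/2)*(99 + 86)/86 - (12793 - (26 + 80)) = (1/2)*(1/86)*185 - (12793 - 1*106) = 185/172 - (12793 - 106) = 185/172 - 1*12687 = 185/172 - 12687 = -2181979/172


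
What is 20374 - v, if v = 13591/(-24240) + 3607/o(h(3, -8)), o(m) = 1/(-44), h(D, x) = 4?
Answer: 4340961271/24240 ≈ 1.7908e+5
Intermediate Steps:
o(m) = -1/44
v = -3847095511/24240 (v = 13591/(-24240) + 3607/(-1/44) = 13591*(-1/24240) + 3607*(-44) = -13591/24240 - 158708 = -3847095511/24240 ≈ -1.5871e+5)
20374 - v = 20374 - 1*(-3847095511/24240) = 20374 + 3847095511/24240 = 4340961271/24240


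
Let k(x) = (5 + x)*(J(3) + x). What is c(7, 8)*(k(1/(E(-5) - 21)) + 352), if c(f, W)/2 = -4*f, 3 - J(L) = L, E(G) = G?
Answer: -3329522/169 ≈ -19701.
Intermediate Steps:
J(L) = 3 - L
c(f, W) = -8*f (c(f, W) = 2*(-4*f) = -8*f)
k(x) = x*(5 + x) (k(x) = (5 + x)*((3 - 1*3) + x) = (5 + x)*((3 - 3) + x) = (5 + x)*(0 + x) = (5 + x)*x = x*(5 + x))
c(7, 8)*(k(1/(E(-5) - 21)) + 352) = (-8*7)*((5 + 1/(-5 - 21))/(-5 - 21) + 352) = -56*((5 + 1/(-26))/(-26) + 352) = -56*(-(5 - 1/26)/26 + 352) = -56*(-1/26*129/26 + 352) = -56*(-129/676 + 352) = -56*237823/676 = -3329522/169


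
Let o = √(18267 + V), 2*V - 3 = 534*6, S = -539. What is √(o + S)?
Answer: √(-2156 + 2*√79482)/2 ≈ 19.951*I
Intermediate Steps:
V = 3207/2 (V = 3/2 + (534*6)/2 = 3/2 + (½)*3204 = 3/2 + 1602 = 3207/2 ≈ 1603.5)
o = √79482/2 (o = √(18267 + 3207/2) = √(39741/2) = √79482/2 ≈ 140.96)
√(o + S) = √(√79482/2 - 539) = √(-539 + √79482/2)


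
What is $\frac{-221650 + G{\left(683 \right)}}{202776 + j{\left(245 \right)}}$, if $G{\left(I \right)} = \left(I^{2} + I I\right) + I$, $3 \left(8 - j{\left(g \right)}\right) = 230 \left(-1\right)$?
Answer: $\frac{2136033}{608582} \approx 3.5099$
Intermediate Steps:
$j{\left(g \right)} = \frac{254}{3}$ ($j{\left(g \right)} = 8 - \frac{230 \left(-1\right)}{3} = 8 - - \frac{230}{3} = 8 + \frac{230}{3} = \frac{254}{3}$)
$G{\left(I \right)} = I + 2 I^{2}$ ($G{\left(I \right)} = \left(I^{2} + I^{2}\right) + I = 2 I^{2} + I = I + 2 I^{2}$)
$\frac{-221650 + G{\left(683 \right)}}{202776 + j{\left(245 \right)}} = \frac{-221650 + 683 \left(1 + 2 \cdot 683\right)}{202776 + \frac{254}{3}} = \frac{-221650 + 683 \left(1 + 1366\right)}{\frac{608582}{3}} = \left(-221650 + 683 \cdot 1367\right) \frac{3}{608582} = \left(-221650 + 933661\right) \frac{3}{608582} = 712011 \cdot \frac{3}{608582} = \frac{2136033}{608582}$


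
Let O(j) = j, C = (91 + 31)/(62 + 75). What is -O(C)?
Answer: -122/137 ≈ -0.89051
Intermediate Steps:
C = 122/137 ≈ 0.89051
-O(C) = -1*122/137 = -122/137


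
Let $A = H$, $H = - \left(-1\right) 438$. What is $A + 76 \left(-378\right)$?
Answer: $-28290$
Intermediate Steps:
$H = 438$ ($H = \left(-1\right) \left(-438\right) = 438$)
$A = 438$
$A + 76 \left(-378\right) = 438 + 76 \left(-378\right) = 438 - 28728 = -28290$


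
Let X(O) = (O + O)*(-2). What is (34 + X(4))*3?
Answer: 54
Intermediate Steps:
X(O) = -4*O (X(O) = (2*O)*(-2) = -4*O)
(34 + X(4))*3 = (34 - 4*4)*3 = (34 - 16)*3 = 18*3 = 54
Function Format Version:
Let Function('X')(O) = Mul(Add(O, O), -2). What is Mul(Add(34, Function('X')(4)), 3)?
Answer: 54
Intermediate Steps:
Function('X')(O) = Mul(-4, O) (Function('X')(O) = Mul(Mul(2, O), -2) = Mul(-4, O))
Mul(Add(34, Function('X')(4)), 3) = Mul(Add(34, Mul(-4, 4)), 3) = Mul(Add(34, -16), 3) = Mul(18, 3) = 54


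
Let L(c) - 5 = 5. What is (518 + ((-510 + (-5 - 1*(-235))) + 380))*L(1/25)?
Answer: 6180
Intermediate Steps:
L(c) = 10 (L(c) = 5 + 5 = 10)
(518 + ((-510 + (-5 - 1*(-235))) + 380))*L(1/25) = (518 + ((-510 + (-5 - 1*(-235))) + 380))*10 = (518 + ((-510 + (-5 + 235)) + 380))*10 = (518 + ((-510 + 230) + 380))*10 = (518 + (-280 + 380))*10 = (518 + 100)*10 = 618*10 = 6180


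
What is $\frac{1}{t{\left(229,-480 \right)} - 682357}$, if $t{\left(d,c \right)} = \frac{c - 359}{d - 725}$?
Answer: $- \frac{496}{338448233} \approx -1.4655 \cdot 10^{-6}$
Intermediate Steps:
$t{\left(d,c \right)} = \frac{-359 + c}{-725 + d}$
$\frac{1}{t{\left(229,-480 \right)} - 682357} = \frac{1}{\frac{-359 - 480}{-725 + 229} - 682357} = \frac{1}{\frac{1}{-496} \left(-839\right) - 682357} = \frac{1}{\left(- \frac{1}{496}\right) \left(-839\right) - 682357} = \frac{1}{\frac{839}{496} - 682357} = \frac{1}{- \frac{338448233}{496}} = - \frac{496}{338448233}$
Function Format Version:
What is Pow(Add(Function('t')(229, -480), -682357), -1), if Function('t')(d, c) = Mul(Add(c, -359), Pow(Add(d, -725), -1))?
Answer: Rational(-496, 338448233) ≈ -1.4655e-6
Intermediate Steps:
Function('t')(d, c) = Mul(Pow(Add(-725, d), -1), Add(-359, c)) (Function('t')(d, c) = Mul(Add(-359, c), Pow(Add(-725, d), -1)) = Mul(Pow(Add(-725, d), -1), Add(-359, c)))
Pow(Add(Function('t')(229, -480), -682357), -1) = Pow(Add(Mul(Pow(Add(-725, 229), -1), Add(-359, -480)), -682357), -1) = Pow(Add(Mul(Pow(-496, -1), -839), -682357), -1) = Pow(Add(Mul(Rational(-1, 496), -839), -682357), -1) = Pow(Add(Rational(839, 496), -682357), -1) = Pow(Rational(-338448233, 496), -1) = Rational(-496, 338448233)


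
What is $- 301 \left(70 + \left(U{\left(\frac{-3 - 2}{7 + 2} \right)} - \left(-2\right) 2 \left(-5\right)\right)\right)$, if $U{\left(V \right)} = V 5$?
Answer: $- \frac{127925}{9} \approx -14214.0$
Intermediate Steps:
$U{\left(V \right)} = 5 V$
$- 301 \left(70 + \left(U{\left(\frac{-3 - 2}{7 + 2} \right)} - \left(-2\right) 2 \left(-5\right)\right)\right) = - 301 \left(70 - \left(\left(-2\right) 2 \left(-5\right) - \frac{5 \left(-3 - 2\right)}{7 + 2}\right)\right) = - 301 \left(70 - \left(20 - - \frac{25}{9}\right)\right) = - 301 \left(70 + \left(5 \left(\left(-5\right) \frac{1}{9}\right) - 20\right)\right) = - 301 \left(70 + \left(5 \left(- \frac{5}{9}\right) - 20\right)\right) = - 301 \left(70 - \frac{205}{9}\right) = \left(-301\right) \frac{425}{9} = - \frac{127925}{9}$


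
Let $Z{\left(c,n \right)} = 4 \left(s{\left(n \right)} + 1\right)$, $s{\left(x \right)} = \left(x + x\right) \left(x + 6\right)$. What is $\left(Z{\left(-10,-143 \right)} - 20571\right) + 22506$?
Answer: $158667$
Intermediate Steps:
$s{\left(x \right)} = 2 x \left(6 + x\right)$
$Z{\left(c,n \right)} = 4 + 8 n \left(6 + n\right)$ ($Z{\left(c,n \right)} = 4 \left(2 n \left(6 + n\right) + 1\right) = 4 \left(1 + 2 n \left(6 + n\right)\right) = 4 + 8 n \left(6 + n\right)$)
$\left(Z{\left(-10,-143 \right)} - 20571\right) + 22506 = \left(\left(4 + 8 \left(-143\right) \left(6 - 143\right)\right) - 20571\right) + 22506 = \left(\left(4 + 8 \left(-143\right) \left(-137\right)\right) - 20571\right) + 22506 = \left(\left(4 + 156728\right) - 20571\right) + 22506 = \left(156732 - 20571\right) + 22506 = 136161 + 22506 = 158667$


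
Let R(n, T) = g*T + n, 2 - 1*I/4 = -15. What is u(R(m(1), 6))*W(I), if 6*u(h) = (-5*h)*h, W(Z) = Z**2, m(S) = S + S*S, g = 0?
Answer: -46240/3 ≈ -15413.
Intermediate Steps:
m(S) = S + S**2
I = 68 (I = 8 - 4*(-15) = 8 + 60 = 68)
R(n, T) = n (R(n, T) = 0*T + n = 0 + n = n)
u(h) = -5*h**2/6 (u(h) = ((-5*h)*h)/6 = (-5*h**2)/6 = -5*h**2/6)
u(R(m(1), 6))*W(I) = -5*(1 + 1)**2/6*68**2 = -5*(1*2)**2/6*4624 = -5/6*2**2*4624 = -5/6*4*4624 = -10/3*4624 = -46240/3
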